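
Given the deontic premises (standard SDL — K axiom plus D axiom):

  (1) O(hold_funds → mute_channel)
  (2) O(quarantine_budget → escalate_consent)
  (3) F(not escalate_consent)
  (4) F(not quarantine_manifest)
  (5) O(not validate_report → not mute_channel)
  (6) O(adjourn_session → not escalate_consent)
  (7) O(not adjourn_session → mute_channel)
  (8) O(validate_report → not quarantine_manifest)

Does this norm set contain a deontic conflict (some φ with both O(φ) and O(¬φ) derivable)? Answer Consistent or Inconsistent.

Premise 3, F(not escalate_consent), is equivalent to O(escalate_consent).
Premise 6 is O(adjourn_session → not escalate_consent); contrapositively O(escalate_consent → not adjourn_session). Since O(escalate_consent) holds, K gives O(not adjourn_session).
With premise 7, O(not adjourn_session → mute_channel), the K-axiom yields O(mute_channel).
Premise 5, O(not validate_report → not mute_channel), contraposes to O(mute_channel → validate_report); with O(mute_channel) we get O(validate_report).
From O(validate_report) and premise 8, O(validate_report → not quarantine_manifest), we obtain O(not quarantine_manifest).
However, F(not quarantine_manifest) at premise 4 amounts to O(quarantine_manifest).
We now have both O(not quarantine_manifest) and O(quarantine_manifest) — quarantine_manifest is simultaneously obligatory and forbidden, violating the D-axiom.

Inconsistent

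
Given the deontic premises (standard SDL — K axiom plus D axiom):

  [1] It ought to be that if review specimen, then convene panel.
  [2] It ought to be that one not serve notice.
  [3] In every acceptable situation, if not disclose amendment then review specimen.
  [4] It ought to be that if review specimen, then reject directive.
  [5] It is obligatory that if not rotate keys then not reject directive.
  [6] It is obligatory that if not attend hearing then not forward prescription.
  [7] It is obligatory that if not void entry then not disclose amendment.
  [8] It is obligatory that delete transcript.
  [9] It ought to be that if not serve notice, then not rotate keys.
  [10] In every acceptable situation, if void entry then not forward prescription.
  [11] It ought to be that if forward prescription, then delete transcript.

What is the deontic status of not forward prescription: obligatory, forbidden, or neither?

Premise 2 states O(¬serve_notice) outright.
Applying K to premise 9 (O(¬serve_notice → ¬rotate_keys)) and O(¬serve_notice) yields O(¬rotate_keys).
Applying K to premise 5 (O(¬rotate_keys → ¬reject_directive)) and O(¬rotate_keys) yields O(¬reject_directive).
Premise 4, O(review_specimen → reject_directive), contraposes to O(¬reject_directive → ¬review_specimen); with O(¬reject_directive) we get O(¬review_specimen).
The contrapositive of premise 3 (O(¬disclose_amendment → review_specimen)) is O(¬review_specimen → disclose_amendment), and O(¬review_specimen) is already established, so O(disclose_amendment).
Premise 7, O(¬void_entry → ¬disclose_amendment), contraposes to O(disclose_amendment → void_entry); with O(disclose_amendment) we get O(void_entry).
Applying K to premise 10 (O(void_entry → ¬forward_prescription)) and O(void_entry) yields O(¬forward_prescription).
Premises 1, 6, 8, 11 do not contribute to this derivation.
Hence ¬forward_prescription is obligatory.

Obligatory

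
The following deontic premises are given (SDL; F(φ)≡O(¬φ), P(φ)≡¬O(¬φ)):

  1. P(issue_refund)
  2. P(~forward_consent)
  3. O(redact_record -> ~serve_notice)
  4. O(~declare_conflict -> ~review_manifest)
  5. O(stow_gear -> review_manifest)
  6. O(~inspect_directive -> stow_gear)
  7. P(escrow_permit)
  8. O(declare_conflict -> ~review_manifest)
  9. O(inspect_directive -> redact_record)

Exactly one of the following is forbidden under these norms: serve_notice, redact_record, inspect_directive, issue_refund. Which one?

serve_notice

By case analysis on ~declare_conflict: premise 4 gives O(~declare_conflict -> ~review_manifest) and premise 8 gives O(declare_conflict -> ~review_manifest), so O(~review_manifest) either way.
Premise 5, O(stow_gear -> review_manifest), contraposes to O(~review_manifest -> ~stow_gear); with O(~review_manifest) we get O(~stow_gear).
Premise 6 is O(~inspect_directive -> stow_gear); contrapositively O(~stow_gear -> inspect_directive). Since O(~stow_gear) holds, K gives O(inspect_directive).
With premise 9, O(inspect_directive -> redact_record), the K-axiom yields O(redact_record).
With premise 3, O(redact_record -> ~serve_notice), the K-axiom yields O(~serve_notice).
So O(~serve_notice) holds, i.e. serve_notice is forbidden. None of the other listed options is forbidden under the premises.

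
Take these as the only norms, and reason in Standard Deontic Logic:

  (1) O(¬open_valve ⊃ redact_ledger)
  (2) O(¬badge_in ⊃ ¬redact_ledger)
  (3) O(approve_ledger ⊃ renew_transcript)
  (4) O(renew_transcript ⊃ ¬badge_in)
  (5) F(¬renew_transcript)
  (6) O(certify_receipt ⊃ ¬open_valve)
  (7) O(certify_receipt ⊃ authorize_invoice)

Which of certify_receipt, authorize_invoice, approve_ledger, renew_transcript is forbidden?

F(¬renew_transcript) at premise 5 means O(renew_transcript).
Applying K to premise 4 (O(renew_transcript ⊃ ¬badge_in)) and O(renew_transcript) yields O(¬badge_in).
With premise 2, O(¬badge_in ⊃ ¬redact_ledger), the K-axiom yields O(¬redact_ledger).
The contrapositive of premise 1 (O(¬open_valve ⊃ redact_ledger)) is O(¬redact_ledger ⊃ open_valve), and O(¬redact_ledger) is already established, so O(open_valve).
Premise 6, O(certify_receipt ⊃ ¬open_valve), contraposes to O(open_valve ⊃ ¬certify_receipt); with O(open_valve) we get O(¬certify_receipt).
So O(¬certify_receipt) holds, i.e. certify_receipt is forbidden. None of the other listed options is forbidden under the premises.

certify_receipt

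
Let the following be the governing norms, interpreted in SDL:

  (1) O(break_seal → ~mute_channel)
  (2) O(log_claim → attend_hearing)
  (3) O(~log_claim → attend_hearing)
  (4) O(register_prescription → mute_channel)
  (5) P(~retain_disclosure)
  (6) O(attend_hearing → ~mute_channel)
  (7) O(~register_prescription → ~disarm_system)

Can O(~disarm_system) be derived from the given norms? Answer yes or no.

Premises 3 and 2 cover both cases: O(~log_claim → attend_hearing) and O(log_claim → attend_hearing). Since ~log_claim ∨ log_claim is a tautology, O(attend_hearing) follows.
From O(attend_hearing) and premise 6, O(attend_hearing → ~mute_channel), we obtain O(~mute_channel).
The contrapositive of premise 4 (O(register_prescription → mute_channel)) is O(~mute_channel → ~register_prescription), and O(~mute_channel) is already established, so O(~register_prescription).
Applying K to premise 7 (O(~register_prescription → ~disarm_system)) and O(~register_prescription) yields O(~disarm_system).
Premises 1, 5 do not contribute to this derivation.
So O(~disarm_system) follows.

Yes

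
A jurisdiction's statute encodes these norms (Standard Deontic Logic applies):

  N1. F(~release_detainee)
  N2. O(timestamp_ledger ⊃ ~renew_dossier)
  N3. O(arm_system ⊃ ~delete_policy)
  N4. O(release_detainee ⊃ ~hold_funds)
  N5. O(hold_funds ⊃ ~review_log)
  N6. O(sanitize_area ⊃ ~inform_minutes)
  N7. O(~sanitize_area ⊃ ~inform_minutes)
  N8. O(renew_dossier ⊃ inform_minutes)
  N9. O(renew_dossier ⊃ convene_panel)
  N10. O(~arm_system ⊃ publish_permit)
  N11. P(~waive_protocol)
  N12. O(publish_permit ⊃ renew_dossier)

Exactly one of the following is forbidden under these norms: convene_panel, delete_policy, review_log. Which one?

Premises 7 and 6 cover both cases: O(~sanitize_area ⊃ ~inform_minutes) and O(sanitize_area ⊃ ~inform_minutes). Since ~sanitize_area ∨ sanitize_area is a tautology, O(~inform_minutes) follows.
The contrapositive of premise 8 (O(renew_dossier ⊃ inform_minutes)) is O(~inform_minutes ⊃ ~renew_dossier), and O(~inform_minutes) is already established, so O(~renew_dossier).
Premise 12 is O(publish_permit ⊃ renew_dossier); contrapositively O(~renew_dossier ⊃ ~publish_permit). Since O(~renew_dossier) holds, K gives O(~publish_permit).
Premise 10, O(~arm_system ⊃ publish_permit), contraposes to O(~publish_permit ⊃ arm_system); with O(~publish_permit) we get O(arm_system).
Premise 3 is O(arm_system ⊃ ~delete_policy); since O(arm_system), deontic closure gives O(~delete_policy).
So O(~delete_policy) holds, i.e. delete_policy is forbidden. None of the other listed options is forbidden under the premises.

delete_policy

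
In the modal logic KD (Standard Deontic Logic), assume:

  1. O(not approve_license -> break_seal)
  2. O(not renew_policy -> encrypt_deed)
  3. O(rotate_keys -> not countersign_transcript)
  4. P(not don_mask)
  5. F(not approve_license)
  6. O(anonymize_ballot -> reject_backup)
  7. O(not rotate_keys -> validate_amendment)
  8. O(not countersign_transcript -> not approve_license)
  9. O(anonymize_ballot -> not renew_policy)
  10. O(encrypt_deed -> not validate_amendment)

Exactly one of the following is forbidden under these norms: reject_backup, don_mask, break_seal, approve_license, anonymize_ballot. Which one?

anonymize_ballot

F(not approve_license) at premise 5 means O(approve_license).
Premise 8 is O(not countersign_transcript -> not approve_license); contrapositively O(approve_license -> countersign_transcript). Since O(approve_license) holds, K gives O(countersign_transcript).
Premise 3 is O(rotate_keys -> not countersign_transcript); contrapositively O(countersign_transcript -> not rotate_keys). Since O(countersign_transcript) holds, K gives O(not rotate_keys).
Premise 7 is O(not rotate_keys -> validate_amendment); since O(not rotate_keys), deontic closure gives O(validate_amendment).
Premise 10, O(encrypt_deed -> not validate_amendment), contraposes to O(validate_amendment -> not encrypt_deed); with O(validate_amendment) we get O(not encrypt_deed).
Premise 2, O(not renew_policy -> encrypt_deed), contraposes to O(not encrypt_deed -> renew_policy); with O(not encrypt_deed) we get O(renew_policy).
Premise 9, O(anonymize_ballot -> not renew_policy), contraposes to O(renew_policy -> not anonymize_ballot); with O(renew_policy) we get O(not anonymize_ballot).
So O(not anonymize_ballot) holds, i.e. anonymize_ballot is forbidden. None of the other listed options is forbidden under the premises.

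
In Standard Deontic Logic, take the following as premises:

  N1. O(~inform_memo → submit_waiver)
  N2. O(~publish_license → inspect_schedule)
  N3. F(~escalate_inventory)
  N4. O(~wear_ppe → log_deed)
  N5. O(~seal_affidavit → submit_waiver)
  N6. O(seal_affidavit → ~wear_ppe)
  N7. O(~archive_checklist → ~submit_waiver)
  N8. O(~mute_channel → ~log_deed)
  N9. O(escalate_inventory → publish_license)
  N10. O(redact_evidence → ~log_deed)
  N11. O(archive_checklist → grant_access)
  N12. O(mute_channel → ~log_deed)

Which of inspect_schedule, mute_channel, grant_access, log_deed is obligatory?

Premises 8 and 12 are O(~mute_channel → ~log_deed) and O(mute_channel → ~log_deed); every ideal world satisfies ~mute_channel or mute_channel, so in either case ~log_deed holds — hence O(~log_deed).
Premise 4, O(~wear_ppe → log_deed), contraposes to O(~log_deed → wear_ppe); with O(~log_deed) we get O(wear_ppe).
Premise 6 is O(seal_affidavit → ~wear_ppe); contrapositively O(wear_ppe → ~seal_affidavit). Since O(wear_ppe) holds, K gives O(~seal_affidavit).
Premise 5 is O(~seal_affidavit → submit_waiver); since O(~seal_affidavit), deontic closure gives O(submit_waiver).
Premise 7 is O(~archive_checklist → ~submit_waiver); contrapositively O(submit_waiver → archive_checklist). Since O(submit_waiver) holds, K gives O(archive_checklist).
Premise 11 is O(archive_checklist → grant_access); since O(archive_checklist), deontic closure gives O(grant_access).
So O(grant_access) holds — grant_access is obligatory. None of the other listed options is made obligatory by any chain of premises.

grant_access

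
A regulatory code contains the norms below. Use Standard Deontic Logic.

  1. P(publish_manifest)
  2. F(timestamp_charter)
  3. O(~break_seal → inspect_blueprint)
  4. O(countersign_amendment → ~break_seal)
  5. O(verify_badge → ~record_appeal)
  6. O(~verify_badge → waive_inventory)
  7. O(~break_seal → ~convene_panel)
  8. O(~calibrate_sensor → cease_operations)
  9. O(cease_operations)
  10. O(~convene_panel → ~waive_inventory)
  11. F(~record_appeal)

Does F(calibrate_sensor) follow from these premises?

No

Premise 8 is O(~calibrate_sensor → cease_operations); even if O(cease_operations) held, inferring O(~calibrate_sensor) would be affirming the consequent — invalid.
No other premise forces O(~calibrate_sensor). An ideal world satisfying every premise can still have calibrate_sensor true, so F(calibrate_sensor) is not derivable.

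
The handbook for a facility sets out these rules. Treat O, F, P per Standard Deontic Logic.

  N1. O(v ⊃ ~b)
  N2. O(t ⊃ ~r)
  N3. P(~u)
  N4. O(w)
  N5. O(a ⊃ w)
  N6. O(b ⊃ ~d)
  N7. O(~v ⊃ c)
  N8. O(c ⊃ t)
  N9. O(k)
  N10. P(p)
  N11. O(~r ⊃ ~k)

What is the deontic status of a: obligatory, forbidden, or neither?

Premise 5 is O(a ⊃ w); even if O(w) held, inferring O(a) would be affirming the consequent — invalid.
No premise or chain of K-axiom applications forces O(a), and none forces O(~a). So a is neither obligatory nor forbidden under these norms.

Neither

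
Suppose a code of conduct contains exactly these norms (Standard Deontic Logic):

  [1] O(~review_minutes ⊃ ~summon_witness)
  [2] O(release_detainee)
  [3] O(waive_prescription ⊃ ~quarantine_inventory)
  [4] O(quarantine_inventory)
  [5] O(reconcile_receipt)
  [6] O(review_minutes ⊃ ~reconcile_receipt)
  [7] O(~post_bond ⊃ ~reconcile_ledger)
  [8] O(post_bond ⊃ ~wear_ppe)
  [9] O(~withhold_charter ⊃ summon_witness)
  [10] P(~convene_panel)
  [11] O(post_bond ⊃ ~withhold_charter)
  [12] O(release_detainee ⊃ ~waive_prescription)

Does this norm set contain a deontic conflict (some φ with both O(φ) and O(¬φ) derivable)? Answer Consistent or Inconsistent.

Consistent

Premise 3 is O(waive_prescription ⊃ ~quarantine_inventory), but O(waive_prescription) is not derivable from the premises, so it does not yield O(~quarantine_inventory).
So O(~quarantine_inventory) is not derivable, and the apparent clash with O(quarantine_inventory) does not arise.
A world satisfying every obligation exists (e.g. convene_panel=false, post_bond=false, quarantine_inventory=true, reconcile_ledger=false, reconcile_receipt=true, release_detainee=true, review_minutes=false, summon_witness=false, waive_prescription=false, wear_ppe=false, withhold_charter=true); no atom is both obligatory and forbidden, so the set is consistent.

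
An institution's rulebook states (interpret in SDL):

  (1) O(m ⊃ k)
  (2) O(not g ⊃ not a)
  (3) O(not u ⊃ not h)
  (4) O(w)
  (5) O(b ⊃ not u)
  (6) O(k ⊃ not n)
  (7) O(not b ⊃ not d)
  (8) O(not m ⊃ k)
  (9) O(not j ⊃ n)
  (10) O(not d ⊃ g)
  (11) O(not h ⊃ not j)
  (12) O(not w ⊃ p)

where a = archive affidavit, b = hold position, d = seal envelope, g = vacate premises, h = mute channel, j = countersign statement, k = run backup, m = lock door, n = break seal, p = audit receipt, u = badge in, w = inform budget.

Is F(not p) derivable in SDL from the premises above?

No

Premise 12 is O(not w ⊃ p), but O(not w) is not derivable from the premises, so it does not yield O(p).
No other premise forces O(p). An ideal world satisfying every premise can still have not p true, so F(not p) is not derivable.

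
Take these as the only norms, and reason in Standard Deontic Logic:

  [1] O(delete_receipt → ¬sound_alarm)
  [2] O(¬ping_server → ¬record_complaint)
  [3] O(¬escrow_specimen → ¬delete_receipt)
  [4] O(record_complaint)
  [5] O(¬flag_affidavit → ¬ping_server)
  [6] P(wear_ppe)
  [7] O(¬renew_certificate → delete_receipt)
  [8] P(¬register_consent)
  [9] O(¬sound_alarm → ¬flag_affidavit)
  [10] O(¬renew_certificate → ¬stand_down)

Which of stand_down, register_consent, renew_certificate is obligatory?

renew_certificate

From premise 4 we have O(record_complaint).
The contrapositive of premise 2 (O(¬ping_server → ¬record_complaint)) is O(record_complaint → ping_server), and O(record_complaint) is already established, so O(ping_server).
Premise 5, O(¬flag_affidavit → ¬ping_server), contraposes to O(ping_server → flag_affidavit); with O(ping_server) we get O(flag_affidavit).
Premise 9, O(¬sound_alarm → ¬flag_affidavit), contraposes to O(flag_affidavit → sound_alarm); with O(flag_affidavit) we get O(sound_alarm).
Premise 1 is O(delete_receipt → ¬sound_alarm); contrapositively O(sound_alarm → ¬delete_receipt). Since O(sound_alarm) holds, K gives O(¬delete_receipt).
Premise 7 is O(¬renew_certificate → delete_receipt); contrapositively O(¬delete_receipt → renew_certificate). Since O(¬delete_receipt) holds, K gives O(renew_certificate).
So O(renew_certificate) holds — renew_certificate is obligatory. None of the other listed options is made obligatory by any chain of premises.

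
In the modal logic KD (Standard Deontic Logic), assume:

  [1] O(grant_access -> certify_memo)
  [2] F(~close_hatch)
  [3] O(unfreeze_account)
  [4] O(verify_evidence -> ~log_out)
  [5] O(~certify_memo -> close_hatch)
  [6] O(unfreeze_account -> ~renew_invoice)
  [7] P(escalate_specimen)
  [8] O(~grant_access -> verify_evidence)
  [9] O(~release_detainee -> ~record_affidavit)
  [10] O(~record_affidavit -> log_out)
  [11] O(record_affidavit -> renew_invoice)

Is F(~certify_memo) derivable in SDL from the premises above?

Yes

From premise 3 we have O(unfreeze_account).
Applying K to premise 6 (O(unfreeze_account -> ~renew_invoice)) and O(unfreeze_account) yields O(~renew_invoice).
The contrapositive of premise 11 (O(record_affidavit -> renew_invoice)) is O(~renew_invoice -> ~record_affidavit), and O(~renew_invoice) is already established, so O(~record_affidavit).
Premise 10 is O(~record_affidavit -> log_out); since O(~record_affidavit), deontic closure gives O(log_out).
Premise 4 is O(verify_evidence -> ~log_out); contrapositively O(log_out -> ~verify_evidence). Since O(log_out) holds, K gives O(~verify_evidence).
The contrapositive of premise 8 (O(~grant_access -> verify_evidence)) is O(~verify_evidence -> grant_access), and O(~verify_evidence) is already established, so O(grant_access).
From O(grant_access) and premise 1, O(grant_access -> certify_memo), we obtain O(certify_memo).
Premises 2, 5, 7, 9 do not contribute to this derivation.
So O(certify_memo) holds, i.e. F(~certify_memo). The claim follows.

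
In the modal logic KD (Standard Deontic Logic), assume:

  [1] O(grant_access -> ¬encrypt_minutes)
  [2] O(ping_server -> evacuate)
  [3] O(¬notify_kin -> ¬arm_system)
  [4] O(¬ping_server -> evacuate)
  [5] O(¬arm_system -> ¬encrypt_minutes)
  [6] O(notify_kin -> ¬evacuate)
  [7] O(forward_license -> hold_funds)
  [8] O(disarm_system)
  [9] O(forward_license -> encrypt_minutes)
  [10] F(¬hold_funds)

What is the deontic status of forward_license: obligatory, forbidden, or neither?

Premises 2 and 4 are O(ping_server -> evacuate) and O(¬ping_server -> evacuate); every ideal world satisfies ping_server or ¬ping_server, so in either case evacuate holds — hence O(evacuate).
The contrapositive of premise 6 (O(notify_kin -> ¬evacuate)) is O(evacuate -> ¬notify_kin), and O(evacuate) is already established, so O(¬notify_kin).
With premise 3, O(¬notify_kin -> ¬arm_system), the K-axiom yields O(¬arm_system).
With premise 5, O(¬arm_system -> ¬encrypt_minutes), the K-axiom yields O(¬encrypt_minutes).
Premise 9 is O(forward_license -> encrypt_minutes); contrapositively O(¬encrypt_minutes -> ¬forward_license). Since O(¬encrypt_minutes) holds, K gives O(¬forward_license).
Premises 1, 7, 8, 10 do not contribute to this derivation.
Thus O(¬forward_license), which is F(forward_license): forward_license is forbidden.

Forbidden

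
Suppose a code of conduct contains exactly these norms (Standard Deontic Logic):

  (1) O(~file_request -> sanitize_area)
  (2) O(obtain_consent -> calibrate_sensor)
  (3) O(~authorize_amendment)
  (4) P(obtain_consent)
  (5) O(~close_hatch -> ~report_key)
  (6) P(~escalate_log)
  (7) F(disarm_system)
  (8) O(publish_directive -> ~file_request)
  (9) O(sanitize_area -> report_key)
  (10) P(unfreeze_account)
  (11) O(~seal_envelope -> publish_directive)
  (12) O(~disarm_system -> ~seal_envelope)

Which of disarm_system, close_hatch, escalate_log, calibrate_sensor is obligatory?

close_hatch

F(disarm_system) at premise 7 means O(~disarm_system).
With premise 12, O(~disarm_system -> ~seal_envelope), the K-axiom yields O(~seal_envelope).
Premise 11 is O(~seal_envelope -> publish_directive); since O(~seal_envelope), deontic closure gives O(publish_directive).
Applying K to premise 8 (O(publish_directive -> ~file_request)) and O(publish_directive) yields O(~file_request).
Applying K to premise 1 (O(~file_request -> sanitize_area)) and O(~file_request) yields O(sanitize_area).
Applying K to premise 9 (O(sanitize_area -> report_key)) and O(sanitize_area) yields O(report_key).
The contrapositive of premise 5 (O(~close_hatch -> ~report_key)) is O(report_key -> close_hatch), and O(report_key) is already established, so O(close_hatch).
So O(close_hatch) holds — close_hatch is obligatory. None of the other listed options is made obligatory by any chain of premises.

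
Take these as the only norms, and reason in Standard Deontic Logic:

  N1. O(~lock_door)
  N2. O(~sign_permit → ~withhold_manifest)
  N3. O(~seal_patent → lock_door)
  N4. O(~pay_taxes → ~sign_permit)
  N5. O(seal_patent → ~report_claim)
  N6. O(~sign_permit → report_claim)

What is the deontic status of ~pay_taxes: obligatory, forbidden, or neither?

Forbidden

Premise 1 gives O(~lock_door).
The contrapositive of premise 3 (O(~seal_patent → lock_door)) is O(~lock_door → seal_patent), and O(~lock_door) is already established, so O(seal_patent).
With premise 5, O(seal_patent → ~report_claim), the K-axiom yields O(~report_claim).
Premise 6, O(~sign_permit → report_claim), contraposes to O(~report_claim → sign_permit); with O(~report_claim) we get O(sign_permit).
Premise 4, O(~pay_taxes → ~sign_permit), contraposes to O(sign_permit → pay_taxes); with O(sign_permit) we get O(pay_taxes).
Premise 2 does not contribute to this derivation.
Thus O(pay_taxes), which is F(~pay_taxes): ~pay_taxes is forbidden.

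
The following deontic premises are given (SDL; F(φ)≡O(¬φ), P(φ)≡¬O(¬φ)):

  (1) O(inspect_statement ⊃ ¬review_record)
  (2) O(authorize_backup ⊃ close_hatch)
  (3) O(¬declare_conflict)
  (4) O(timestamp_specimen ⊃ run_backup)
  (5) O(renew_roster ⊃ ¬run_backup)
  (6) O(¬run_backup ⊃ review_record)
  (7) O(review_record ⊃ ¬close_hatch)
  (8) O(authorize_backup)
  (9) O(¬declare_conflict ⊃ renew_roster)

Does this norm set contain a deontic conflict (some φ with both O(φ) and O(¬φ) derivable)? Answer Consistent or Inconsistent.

Inconsistent

From premise 8 we have O(authorize_backup).
Premise 2 is O(authorize_backup ⊃ close_hatch); since O(authorize_backup), deontic closure gives O(close_hatch).
Premise 7 is O(review_record ⊃ ¬close_hatch); contrapositively O(close_hatch ⊃ ¬review_record). Since O(close_hatch) holds, K gives O(¬review_record).
The contrapositive of premise 6 (O(¬run_backup ⊃ review_record)) is O(¬review_record ⊃ run_backup), and O(¬review_record) is already established, so O(run_backup).
Premise 5, O(renew_roster ⊃ ¬run_backup), contraposes to O(run_backup ⊃ ¬renew_roster); with O(run_backup) we get O(¬renew_roster).
Premise 9 is O(¬declare_conflict ⊃ renew_roster); contrapositively O(¬renew_roster ⊃ declare_conflict). Since O(¬renew_roster) holds, K gives O(declare_conflict).
Yet premise 3 states O(¬declare_conflict).
We now have both O(declare_conflict) and O(¬declare_conflict) — declare_conflict is simultaneously obligatory and forbidden, violating the D-axiom.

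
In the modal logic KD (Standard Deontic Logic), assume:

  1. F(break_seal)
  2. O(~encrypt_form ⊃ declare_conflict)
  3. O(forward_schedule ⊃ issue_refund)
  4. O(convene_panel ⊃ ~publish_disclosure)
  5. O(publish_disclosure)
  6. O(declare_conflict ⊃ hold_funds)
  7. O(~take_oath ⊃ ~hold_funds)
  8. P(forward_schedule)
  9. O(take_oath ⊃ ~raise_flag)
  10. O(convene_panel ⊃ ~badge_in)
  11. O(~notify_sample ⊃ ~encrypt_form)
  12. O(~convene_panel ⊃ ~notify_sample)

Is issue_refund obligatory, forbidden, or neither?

Neither

Premise 3 is O(forward_schedule ⊃ issue_refund), but O(forward_schedule) is not derivable from the premises (the permission P(forward_schedule) asserts only ~O(~forward_schedule), not O(forward_schedule)), so it does not yield O(issue_refund).
No premise or chain of K-axiom applications forces O(issue_refund), and none forces O(~issue_refund). So issue_refund is neither obligatory nor forbidden under these norms.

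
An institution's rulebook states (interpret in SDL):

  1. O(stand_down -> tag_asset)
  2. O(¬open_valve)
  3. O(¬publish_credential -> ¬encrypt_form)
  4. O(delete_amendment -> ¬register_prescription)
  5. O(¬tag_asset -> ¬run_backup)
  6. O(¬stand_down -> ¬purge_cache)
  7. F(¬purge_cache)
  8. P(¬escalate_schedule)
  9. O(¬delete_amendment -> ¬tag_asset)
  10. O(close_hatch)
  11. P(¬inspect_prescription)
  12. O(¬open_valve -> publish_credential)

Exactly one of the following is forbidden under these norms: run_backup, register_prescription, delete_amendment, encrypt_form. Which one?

register_prescription

Premise 7, F(¬purge_cache), is equivalent to O(purge_cache).
Premise 6, O(¬stand_down -> ¬purge_cache), contraposes to O(purge_cache -> stand_down); with O(purge_cache) we get O(stand_down).
Premise 1 is O(stand_down -> tag_asset); since O(stand_down), deontic closure gives O(tag_asset).
Premise 9 is O(¬delete_amendment -> ¬tag_asset); contrapositively O(tag_asset -> delete_amendment). Since O(tag_asset) holds, K gives O(delete_amendment).
With premise 4, O(delete_amendment -> ¬register_prescription), the K-axiom yields O(¬register_prescription).
So O(¬register_prescription) holds, i.e. register_prescription is forbidden. None of the other listed options is forbidden under the premises.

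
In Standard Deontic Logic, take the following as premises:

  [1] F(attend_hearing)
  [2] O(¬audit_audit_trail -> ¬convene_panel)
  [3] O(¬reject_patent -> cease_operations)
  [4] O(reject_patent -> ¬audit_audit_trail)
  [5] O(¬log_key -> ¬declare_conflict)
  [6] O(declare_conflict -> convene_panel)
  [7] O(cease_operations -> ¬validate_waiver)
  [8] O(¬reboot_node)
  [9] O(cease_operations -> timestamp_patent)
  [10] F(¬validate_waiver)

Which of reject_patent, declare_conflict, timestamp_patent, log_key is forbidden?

declare_conflict

Premise 10, F(¬validate_waiver), is equivalent to O(validate_waiver).
The contrapositive of premise 7 (O(cease_operations -> ¬validate_waiver)) is O(validate_waiver -> ¬cease_operations), and O(validate_waiver) is already established, so O(¬cease_operations).
Premise 3 is O(¬reject_patent -> cease_operations); contrapositively O(¬cease_operations -> reject_patent). Since O(¬cease_operations) holds, K gives O(reject_patent).
Premise 4 is O(reject_patent -> ¬audit_audit_trail); since O(reject_patent), deontic closure gives O(¬audit_audit_trail).
With premise 2, O(¬audit_audit_trail -> ¬convene_panel), the K-axiom yields O(¬convene_panel).
Premise 6 is O(declare_conflict -> convene_panel); contrapositively O(¬convene_panel -> ¬declare_conflict). Since O(¬convene_panel) holds, K gives O(¬declare_conflict).
So O(¬declare_conflict) holds, i.e. declare_conflict is forbidden. None of the other listed options is forbidden under the premises.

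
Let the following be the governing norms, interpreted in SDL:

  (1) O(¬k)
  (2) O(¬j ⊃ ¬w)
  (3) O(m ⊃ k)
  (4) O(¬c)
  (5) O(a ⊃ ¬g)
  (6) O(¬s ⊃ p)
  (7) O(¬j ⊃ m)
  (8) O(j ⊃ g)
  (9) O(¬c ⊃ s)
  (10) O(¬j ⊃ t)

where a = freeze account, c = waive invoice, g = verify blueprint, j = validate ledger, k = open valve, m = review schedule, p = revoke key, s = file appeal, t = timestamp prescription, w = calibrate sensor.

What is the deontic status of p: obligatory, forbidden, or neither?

Premise 6 is O(¬s ⊃ p), but O(¬s) is not derivable from the premises, so it does not yield O(p).
No premise or chain of K-axiom applications forces O(p), and none forces O(¬p). So p is neither obligatory nor forbidden under these norms.

Neither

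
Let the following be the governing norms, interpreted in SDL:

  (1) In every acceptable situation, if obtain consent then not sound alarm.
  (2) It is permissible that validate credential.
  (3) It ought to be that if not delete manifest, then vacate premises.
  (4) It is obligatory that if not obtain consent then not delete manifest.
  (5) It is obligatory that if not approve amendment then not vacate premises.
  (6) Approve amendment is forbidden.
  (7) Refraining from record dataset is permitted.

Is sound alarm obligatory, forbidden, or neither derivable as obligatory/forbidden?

F(approve_amendment) at premise 6 means O(¬approve_amendment).
Applying K to premise 5 (O(¬approve_amendment → ¬vacate_premises)) and O(¬approve_amendment) yields O(¬vacate_premises).
The contrapositive of premise 3 (O(¬delete_manifest → vacate_premises)) is O(¬vacate_premises → delete_manifest), and O(¬vacate_premises) is already established, so O(delete_manifest).
Premise 4, O(¬obtain_consent → ¬delete_manifest), contraposes to O(delete_manifest → obtain_consent); with O(delete_manifest) we get O(obtain_consent).
Premise 1 is O(obtain_consent → ¬sound_alarm); since O(obtain_consent), deontic closure gives O(¬sound_alarm).
Premises 2, 7 do not contribute to this derivation.
Thus O(¬sound_alarm), which is F(sound_alarm): sound_alarm is forbidden.

Forbidden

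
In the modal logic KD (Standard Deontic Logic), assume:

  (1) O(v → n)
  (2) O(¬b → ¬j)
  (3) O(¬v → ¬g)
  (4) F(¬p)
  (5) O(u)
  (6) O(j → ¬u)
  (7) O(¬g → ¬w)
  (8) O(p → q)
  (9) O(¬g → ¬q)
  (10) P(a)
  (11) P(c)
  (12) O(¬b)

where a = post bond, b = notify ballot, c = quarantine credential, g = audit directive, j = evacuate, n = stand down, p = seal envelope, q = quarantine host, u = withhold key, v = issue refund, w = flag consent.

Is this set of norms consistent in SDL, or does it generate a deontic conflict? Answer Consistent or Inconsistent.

Premise 6 is O(j → ¬u), but O(j) is not derivable from the premises, so it does not yield O(¬u).
So O(¬u) is not derivable, and the apparent clash with O(u) does not arise.
A world satisfying every obligation exists (e.g. a=false, b=false, c=false, g=true, j=false, n=true, p=true, q=true, u=true, v=true, w=false); no atom is both obligatory and forbidden, so the set is consistent.

Consistent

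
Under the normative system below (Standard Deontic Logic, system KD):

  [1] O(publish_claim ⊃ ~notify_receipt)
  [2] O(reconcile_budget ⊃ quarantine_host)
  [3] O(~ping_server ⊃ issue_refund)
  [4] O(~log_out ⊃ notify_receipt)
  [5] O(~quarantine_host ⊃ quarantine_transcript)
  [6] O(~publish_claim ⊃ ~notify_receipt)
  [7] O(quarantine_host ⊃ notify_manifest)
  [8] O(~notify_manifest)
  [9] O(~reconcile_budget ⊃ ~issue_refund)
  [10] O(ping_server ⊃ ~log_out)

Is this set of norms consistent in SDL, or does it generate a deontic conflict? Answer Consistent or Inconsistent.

Premises 6 and 1 cover both cases: O(~publish_claim ⊃ ~notify_receipt) and O(publish_claim ⊃ ~notify_receipt). Since ~publish_claim ∨ publish_claim is a tautology, O(~notify_receipt) follows.
Premise 4, O(~log_out ⊃ notify_receipt), contraposes to O(~notify_receipt ⊃ log_out); with O(~notify_receipt) we get O(log_out).
Premise 10, O(ping_server ⊃ ~log_out), contraposes to O(log_out ⊃ ~ping_server); with O(log_out) we get O(~ping_server).
With premise 3, O(~ping_server ⊃ issue_refund), the K-axiom yields O(issue_refund).
Premise 9 is O(~reconcile_budget ⊃ ~issue_refund); contrapositively O(issue_refund ⊃ reconcile_budget). Since O(issue_refund) holds, K gives O(reconcile_budget).
From O(reconcile_budget) and premise 2, O(reconcile_budget ⊃ quarantine_host), we obtain O(quarantine_host).
From O(quarantine_host) and premise 7, O(quarantine_host ⊃ notify_manifest), we obtain O(notify_manifest).
However, premise 8 gives O(~notify_manifest).
We now have both O(notify_manifest) and O(~notify_manifest) — notify_manifest is simultaneously obligatory and forbidden, violating the D-axiom.

Inconsistent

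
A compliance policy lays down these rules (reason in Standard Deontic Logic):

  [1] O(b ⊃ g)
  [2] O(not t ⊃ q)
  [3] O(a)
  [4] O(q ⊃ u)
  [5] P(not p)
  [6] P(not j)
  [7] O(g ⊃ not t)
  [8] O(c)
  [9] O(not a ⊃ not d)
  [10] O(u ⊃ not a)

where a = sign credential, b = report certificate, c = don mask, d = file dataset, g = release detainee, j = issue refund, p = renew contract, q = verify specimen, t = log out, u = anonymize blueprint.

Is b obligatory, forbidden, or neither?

Premise 3 gives O(a).
Premise 10 is O(u ⊃ not a); contrapositively O(a ⊃ not u). Since O(a) holds, K gives O(not u).
Premise 4, O(q ⊃ u), contraposes to O(not u ⊃ not q); with O(not u) we get O(not q).
Premise 2, O(not t ⊃ q), contraposes to O(not q ⊃ t); with O(not q) we get O(t).
The contrapositive of premise 7 (O(g ⊃ not t)) is O(t ⊃ not g), and O(t) is already established, so O(not g).
Premise 1 is O(b ⊃ g); contrapositively O(not g ⊃ not b). Since O(not g) holds, K gives O(not b).
Premises 5, 6, 8, 9 do not contribute to this derivation.
Thus O(not b), which is F(b): b is forbidden.

Forbidden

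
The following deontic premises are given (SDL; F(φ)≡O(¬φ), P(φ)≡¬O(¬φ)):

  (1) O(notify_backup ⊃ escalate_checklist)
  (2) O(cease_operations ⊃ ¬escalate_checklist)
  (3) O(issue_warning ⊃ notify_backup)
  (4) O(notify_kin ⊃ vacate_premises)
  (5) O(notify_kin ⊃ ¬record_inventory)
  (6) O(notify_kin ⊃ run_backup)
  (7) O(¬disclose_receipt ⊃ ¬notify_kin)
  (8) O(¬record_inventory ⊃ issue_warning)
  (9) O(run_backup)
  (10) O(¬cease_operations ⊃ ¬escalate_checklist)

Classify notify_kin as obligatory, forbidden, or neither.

Premises 2 and 10 cover both cases: O(cease_operations ⊃ ¬escalate_checklist) and O(¬cease_operations ⊃ ¬escalate_checklist). Since cease_operations ∨ ¬cease_operations is a tautology, O(¬escalate_checklist) follows.
Premise 1, O(notify_backup ⊃ escalate_checklist), contraposes to O(¬escalate_checklist ⊃ ¬notify_backup); with O(¬escalate_checklist) we get O(¬notify_backup).
The contrapositive of premise 3 (O(issue_warning ⊃ notify_backup)) is O(¬notify_backup ⊃ ¬issue_warning), and O(¬notify_backup) is already established, so O(¬issue_warning).
Premise 8 is O(¬record_inventory ⊃ issue_warning); contrapositively O(¬issue_warning ⊃ record_inventory). Since O(¬issue_warning) holds, K gives O(record_inventory).
Premise 5 is O(notify_kin ⊃ ¬record_inventory); contrapositively O(record_inventory ⊃ ¬notify_kin). Since O(record_inventory) holds, K gives O(¬notify_kin).
Premises 4, 6, 7, 9 do not contribute to this derivation.
Thus O(¬notify_kin), which is F(notify_kin): notify_kin is forbidden.

Forbidden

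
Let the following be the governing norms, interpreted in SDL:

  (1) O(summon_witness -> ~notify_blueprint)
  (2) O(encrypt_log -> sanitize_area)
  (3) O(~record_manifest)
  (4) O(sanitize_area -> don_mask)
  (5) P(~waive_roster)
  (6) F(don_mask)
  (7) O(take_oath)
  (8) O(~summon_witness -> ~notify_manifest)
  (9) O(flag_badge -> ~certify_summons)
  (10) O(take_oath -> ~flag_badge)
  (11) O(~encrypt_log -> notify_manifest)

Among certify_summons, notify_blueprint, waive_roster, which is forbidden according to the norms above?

F(don_mask) at premise 6 means O(~don_mask).
Premise 4, O(sanitize_area -> don_mask), contraposes to O(~don_mask -> ~sanitize_area); with O(~don_mask) we get O(~sanitize_area).
Premise 2, O(encrypt_log -> sanitize_area), contraposes to O(~sanitize_area -> ~encrypt_log); with O(~sanitize_area) we get O(~encrypt_log).
From O(~encrypt_log) and premise 11, O(~encrypt_log -> notify_manifest), we obtain O(notify_manifest).
The contrapositive of premise 8 (O(~summon_witness -> ~notify_manifest)) is O(notify_manifest -> summon_witness), and O(notify_manifest) is already established, so O(summon_witness).
From O(summon_witness) and premise 1, O(summon_witness -> ~notify_blueprint), we obtain O(~notify_blueprint).
So O(~notify_blueprint) holds, i.e. notify_blueprint is forbidden. None of the other listed options is forbidden under the premises.

notify_blueprint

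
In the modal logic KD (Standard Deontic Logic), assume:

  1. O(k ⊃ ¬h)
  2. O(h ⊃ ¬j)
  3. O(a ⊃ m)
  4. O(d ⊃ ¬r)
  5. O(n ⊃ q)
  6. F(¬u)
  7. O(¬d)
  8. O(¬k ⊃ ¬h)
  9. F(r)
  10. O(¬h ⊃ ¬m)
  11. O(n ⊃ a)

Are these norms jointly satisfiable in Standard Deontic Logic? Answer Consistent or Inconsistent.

Consistent

Premise 4 is O(d ⊃ ¬r); even if O(¬r) held, inferring O(d) would be affirming the consequent — invalid.
So O(d) is not derivable, and the apparent clash with O(¬d) does not arise.
A world satisfying every obligation exists (e.g. a=false, d=false, h=false, j=false, k=false, m=false, n=false, q=false, r=false, u=true); no atom is both obligatory and forbidden, so the set is consistent.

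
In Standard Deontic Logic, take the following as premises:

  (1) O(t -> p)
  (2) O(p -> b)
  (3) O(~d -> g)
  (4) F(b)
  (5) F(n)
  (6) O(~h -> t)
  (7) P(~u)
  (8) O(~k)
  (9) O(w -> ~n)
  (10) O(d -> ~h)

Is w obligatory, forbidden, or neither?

Neither

Premise 9 is O(w -> ~n); even if O(~n) held, inferring O(w) would be affirming the consequent — invalid.
No premise or chain of K-axiom applications forces O(w), and none forces O(~w). So w is neither obligatory nor forbidden under these norms.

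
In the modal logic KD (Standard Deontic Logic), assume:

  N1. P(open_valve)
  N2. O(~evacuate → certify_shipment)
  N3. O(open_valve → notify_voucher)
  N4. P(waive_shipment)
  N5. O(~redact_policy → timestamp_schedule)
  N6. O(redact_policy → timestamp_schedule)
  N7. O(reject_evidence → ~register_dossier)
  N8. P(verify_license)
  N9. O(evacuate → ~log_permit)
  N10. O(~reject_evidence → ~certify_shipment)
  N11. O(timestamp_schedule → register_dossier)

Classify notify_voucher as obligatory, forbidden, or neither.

Premise 3 is O(open_valve → notify_voucher), but O(open_valve) is not derivable from the premises (the permission P(open_valve) asserts only ~O(~open_valve), not O(open_valve)), so it does not yield O(notify_voucher).
No premise or chain of K-axiom applications forces O(notify_voucher), and none forces O(~notify_voucher). So notify_voucher is neither obligatory nor forbidden under these norms.

Neither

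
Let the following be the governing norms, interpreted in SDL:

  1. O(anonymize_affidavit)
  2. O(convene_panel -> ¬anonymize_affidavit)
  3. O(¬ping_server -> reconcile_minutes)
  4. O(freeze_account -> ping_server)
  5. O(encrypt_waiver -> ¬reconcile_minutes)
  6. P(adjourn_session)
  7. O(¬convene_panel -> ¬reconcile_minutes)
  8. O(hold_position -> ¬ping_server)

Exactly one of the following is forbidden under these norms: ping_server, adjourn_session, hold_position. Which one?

Premise 1 states O(anonymize_affidavit) outright.
Premise 2 is O(convene_panel -> ¬anonymize_affidavit); contrapositively O(anonymize_affidavit -> ¬convene_panel). Since O(anonymize_affidavit) holds, K gives O(¬convene_panel).
From O(¬convene_panel) and premise 7, O(¬convene_panel -> ¬reconcile_minutes), we obtain O(¬reconcile_minutes).
Premise 3 is O(¬ping_server -> reconcile_minutes); contrapositively O(¬reconcile_minutes -> ping_server). Since O(¬reconcile_minutes) holds, K gives O(ping_server).
Premise 8, O(hold_position -> ¬ping_server), contraposes to O(ping_server -> ¬hold_position); with O(ping_server) we get O(¬hold_position).
So O(¬hold_position) holds, i.e. hold_position is forbidden. None of the other listed options is forbidden under the premises.

hold_position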